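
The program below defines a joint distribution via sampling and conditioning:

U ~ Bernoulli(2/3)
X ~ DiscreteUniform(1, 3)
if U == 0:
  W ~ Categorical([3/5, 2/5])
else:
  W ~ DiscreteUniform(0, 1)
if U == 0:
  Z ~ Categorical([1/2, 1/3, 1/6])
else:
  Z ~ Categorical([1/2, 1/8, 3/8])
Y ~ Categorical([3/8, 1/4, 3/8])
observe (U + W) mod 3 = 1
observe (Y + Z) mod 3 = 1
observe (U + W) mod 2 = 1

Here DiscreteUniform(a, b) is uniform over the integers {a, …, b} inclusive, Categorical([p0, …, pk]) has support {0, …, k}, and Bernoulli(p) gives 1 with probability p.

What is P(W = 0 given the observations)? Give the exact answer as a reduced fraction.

P(W = 0 | obs) = 5/7

Enumerate traces; 18 have nonzero weight after conditioning:
  (U=0, X=1, W=1, Z=0, Y=1) weight 1/180
  (U=0, X=1, W=1, Z=1, Y=0) weight 1/180
  (U=0, X=1, W=1, Z=2, Y=2) weight 1/360
  (U=0, X=2, W=1, Z=0, Y=1) weight 1/180
  (U=0, X=2, W=1, Z=1, Y=0) weight 1/180
  (U=0, X=2, W=1, Z=2, Y=2) weight 1/360
  (U=0, X=3, W=1, Z=0, Y=1) weight 1/180
  (U=0, X=3, W=1, Z=1, Y=0) weight 1/180
  (U=1, X=1, W=0, Z=0, Y=1) weight 1/72
  … 9 more
Group by W:
  weight(W=0) = 5/48
  weight(W=1) = 1/24
Total weight = 5/48 + 1/24 = 7/48
P(W=0 | obs) = 5/48 / 7/48 = 5/7
P(W=1 | obs) = 1/24 / 7/48 = 2/7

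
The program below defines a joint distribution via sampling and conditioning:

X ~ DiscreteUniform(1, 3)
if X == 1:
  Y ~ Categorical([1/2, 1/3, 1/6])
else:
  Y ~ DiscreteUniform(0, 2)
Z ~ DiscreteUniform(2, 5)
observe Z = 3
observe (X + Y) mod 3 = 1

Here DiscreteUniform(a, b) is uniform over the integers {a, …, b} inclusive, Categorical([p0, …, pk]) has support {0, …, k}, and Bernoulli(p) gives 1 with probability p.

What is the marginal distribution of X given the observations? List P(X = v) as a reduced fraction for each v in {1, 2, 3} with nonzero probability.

Enumerate traces; 3 have nonzero weight after conditioning:
  (X=1, Y=0, Z=3) weight 1/24
  (X=2, Y=2, Z=3) weight 1/36
  (X=3, Y=1, Z=3) weight 1/36
Group by X:
  weight(X=1) = 1/24
  weight(X=2) = 1/36
  weight(X=3) = 1/36
Total weight = 1/24 + 1/36 + 1/36 = 7/72
P(X=1 | obs) = 1/24 / 7/72 = 3/7
P(X=2 | obs) = 1/36 / 7/72 = 2/7
P(X=3 | obs) = 1/36 / 7/72 = 2/7

P(X=1) = 3/7, P(X=2) = 2/7, P(X=3) = 2/7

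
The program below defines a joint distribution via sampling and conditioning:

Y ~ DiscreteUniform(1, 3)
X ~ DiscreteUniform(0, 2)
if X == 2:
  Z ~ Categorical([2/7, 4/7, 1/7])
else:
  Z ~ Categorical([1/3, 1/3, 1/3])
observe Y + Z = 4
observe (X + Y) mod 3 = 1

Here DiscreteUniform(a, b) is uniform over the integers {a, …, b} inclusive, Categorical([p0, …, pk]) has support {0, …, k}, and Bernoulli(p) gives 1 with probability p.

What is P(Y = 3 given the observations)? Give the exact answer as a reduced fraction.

P(Y = 3 | obs) = 7/10

Enumerate traces; 2 have nonzero weight after conditioning:
  (Y=2, X=2, Z=2) weight 1/63
  (Y=3, X=1, Z=1) weight 1/27
Group by Y:
  weight(Y=2) = 1/63
  weight(Y=3) = 1/27
Total weight = 1/63 + 1/27 = 10/189
P(Y=2 | obs) = 1/63 / 10/189 = 3/10
P(Y=3 | obs) = 1/27 / 10/189 = 7/10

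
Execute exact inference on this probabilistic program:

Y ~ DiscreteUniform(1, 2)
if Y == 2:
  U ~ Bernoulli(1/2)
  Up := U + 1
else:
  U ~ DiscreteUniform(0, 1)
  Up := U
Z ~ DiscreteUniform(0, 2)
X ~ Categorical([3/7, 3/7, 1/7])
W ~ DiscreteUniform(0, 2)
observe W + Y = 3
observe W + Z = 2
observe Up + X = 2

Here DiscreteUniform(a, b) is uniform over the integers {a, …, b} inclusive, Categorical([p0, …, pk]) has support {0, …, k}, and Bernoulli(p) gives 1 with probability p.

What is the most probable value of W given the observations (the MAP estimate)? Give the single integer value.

argmax_v P(W = v | obs) = 1

Enumerate traces; 4 have nonzero weight after conditioning:
  (Y=1, U=0, Z=0, X=2, W=2) weight 1/252
  (Y=1, U=1, Z=0, X=1, W=2) weight 1/84
  (Y=2, U=0, Z=1, X=1, W=1) weight 1/84
  (Y=2, U=1, Z=1, X=0, W=1) weight 1/84
Group by W:
  weight(W=1) = 1/42
  weight(W=2) = 1/63
Total weight = 1/42 + 1/63 = 5/126
P(W=1 | obs) = 1/42 / 5/126 = 3/5
P(W=2 | obs) = 1/63 / 5/126 = 2/5
argmax = 1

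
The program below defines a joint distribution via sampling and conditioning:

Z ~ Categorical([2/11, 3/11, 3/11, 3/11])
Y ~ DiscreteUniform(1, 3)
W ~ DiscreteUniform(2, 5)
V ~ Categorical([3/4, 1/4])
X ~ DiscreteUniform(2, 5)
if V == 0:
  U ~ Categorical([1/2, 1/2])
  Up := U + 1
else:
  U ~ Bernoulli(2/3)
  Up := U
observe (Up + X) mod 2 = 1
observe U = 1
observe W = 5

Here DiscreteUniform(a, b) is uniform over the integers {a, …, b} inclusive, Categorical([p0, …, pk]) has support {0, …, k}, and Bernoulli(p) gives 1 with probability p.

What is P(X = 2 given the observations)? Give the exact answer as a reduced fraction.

Enumerate traces; 48 have nonzero weight after conditioning:
  (Z=0, Y=1, W=5, V=0, X=3, U=1) weight 1/704
  (Z=0, Y=1, W=5, V=0, X=5, U=1) weight 1/704
  (Z=0, Y=1, W=5, V=1, X=2, U=1) weight 1/1584
  (Z=0, Y=1, W=5, V=1, X=4, U=1) weight 1/1584
  (Z=0, Y=2, W=5, V=0, X=3, U=1) weight 1/704
  (Z=0, Y=2, W=5, V=0, X=5, U=1) weight 1/704
  (Z=0, Y=2, W=5, V=1, X=2, U=1) weight 1/1584
  (Z=0, Y=2, W=5, V=1, X=4, U=1) weight 1/1584
  … 40 more
Group by X:
  weight(X=2) = 1/96
  weight(X=3) = 3/128
  weight(X=4) = 1/96
  weight(X=5) = 3/128
Total weight = 1/96 + 3/128 + 1/96 + 3/128 = 13/192
P(X=2 | obs) = 1/96 / 13/192 = 2/13
P(X=3 | obs) = 3/128 / 13/192 = 9/26
P(X=4 | obs) = 1/96 / 13/192 = 2/13
P(X=5 | obs) = 3/128 / 13/192 = 9/26

P(X = 2 | obs) = 2/13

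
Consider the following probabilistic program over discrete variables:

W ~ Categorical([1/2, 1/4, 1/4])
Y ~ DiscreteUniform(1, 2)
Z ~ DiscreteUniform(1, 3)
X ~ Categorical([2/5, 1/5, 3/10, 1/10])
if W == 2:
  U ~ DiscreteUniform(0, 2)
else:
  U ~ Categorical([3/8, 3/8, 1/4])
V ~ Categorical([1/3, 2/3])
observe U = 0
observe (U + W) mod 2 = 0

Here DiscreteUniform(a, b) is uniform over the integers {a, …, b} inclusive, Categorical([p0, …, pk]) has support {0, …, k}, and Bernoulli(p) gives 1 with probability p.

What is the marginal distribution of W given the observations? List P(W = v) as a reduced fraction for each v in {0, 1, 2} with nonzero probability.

P(W=0) = 9/13, P(W=2) = 4/13

Enumerate traces; 96 have nonzero weight after conditioning:
  (W=0, Y=1, Z=1, X=0, U=0, V=0) weight 1/240
  (W=0, Y=1, Z=1, X=0, U=0, V=1) weight 1/120
  (W=0, Y=1, Z=1, X=1, U=0, V=0) weight 1/480
  (W=0, Y=1, Z=1, X=1, U=0, V=1) weight 1/240
  (W=0, Y=1, Z=1, X=2, U=0, V=0) weight 1/320
  (W=0, Y=1, Z=1, X=2, U=0, V=1) weight 1/160
  (W=0, Y=1, Z=1, X=3, U=0, V=0) weight 1/960
  (W=0, Y=1, Z=1, X=3, U=0, V=1) weight 1/480
  (W=2, Y=1, Z=1, X=0, U=0, V=0) weight 1/540
  … 87 more
Group by W:
  weight(W=0) = 3/16
  weight(W=2) = 1/12
Total weight = 3/16 + 1/12 = 13/48
P(W=0 | obs) = 3/16 / 13/48 = 9/13
P(W=2 | obs) = 1/12 / 13/48 = 4/13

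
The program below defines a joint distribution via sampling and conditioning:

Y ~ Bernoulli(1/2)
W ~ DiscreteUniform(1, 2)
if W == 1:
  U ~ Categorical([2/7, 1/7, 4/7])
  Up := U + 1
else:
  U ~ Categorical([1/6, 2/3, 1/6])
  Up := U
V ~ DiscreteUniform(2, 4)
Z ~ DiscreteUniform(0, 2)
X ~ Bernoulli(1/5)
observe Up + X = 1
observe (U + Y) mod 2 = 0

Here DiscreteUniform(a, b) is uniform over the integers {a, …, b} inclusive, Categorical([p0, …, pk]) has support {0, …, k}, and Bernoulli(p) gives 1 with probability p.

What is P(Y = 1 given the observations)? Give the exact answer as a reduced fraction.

Enumerate traces; 27 have nonzero weight after conditioning:
  (Y=0, W=1, U=0, V=2, Z=0, X=0) weight 2/315
  (Y=0, W=1, U=0, V=2, Z=1, X=0) weight 2/315
  (Y=0, W=1, U=0, V=2, Z=2, X=0) weight 2/315
  (Y=0, W=1, U=0, V=3, Z=0, X=0) weight 2/315
  (Y=0, W=1, U=0, V=3, Z=1, X=0) weight 2/315
  (Y=0, W=1, U=0, V=3, Z=2, X=0) weight 2/315
  (Y=0, W=1, U=0, V=4, Z=0, X=0) weight 2/315
  (Y=0, W=1, U=0, V=4, Z=1, X=0) weight 2/315
  (Y=1, W=2, U=1, V=2, Z=0, X=0) weight 2/135
  … 18 more
Group by Y:
  weight(Y=0) = 11/168
  weight(Y=1) = 2/15
Total weight = 11/168 + 2/15 = 167/840
P(Y=0 | obs) = 11/168 / 167/840 = 55/167
P(Y=1 | obs) = 2/15 / 167/840 = 112/167

P(Y = 1 | obs) = 112/167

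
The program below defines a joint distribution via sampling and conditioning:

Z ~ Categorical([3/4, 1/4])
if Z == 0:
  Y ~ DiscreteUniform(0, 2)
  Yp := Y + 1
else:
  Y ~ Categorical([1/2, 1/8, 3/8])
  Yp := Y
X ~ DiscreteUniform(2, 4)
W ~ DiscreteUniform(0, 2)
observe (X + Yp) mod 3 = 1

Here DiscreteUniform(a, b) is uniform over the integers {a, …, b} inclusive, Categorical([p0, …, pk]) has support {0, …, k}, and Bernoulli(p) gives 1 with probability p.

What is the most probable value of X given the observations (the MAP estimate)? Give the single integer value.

Enumerate traces; 18 have nonzero weight after conditioning:
  (Z=0, Y=0, X=3, W=0) weight 1/36
  (Z=0, Y=0, X=3, W=1) weight 1/36
  (Z=0, Y=0, X=3, W=2) weight 1/36
  (Z=0, Y=1, X=2, W=0) weight 1/36
  (Z=0, Y=1, X=2, W=1) weight 1/36
  (Z=0, Y=1, X=2, W=2) weight 1/36
  (Z=0, Y=2, X=4, W=0) weight 1/36
  (Z=0, Y=2, X=4, W=1) weight 1/36
  … 10 more
Group by X:
  weight(X=2) = 11/96
  weight(X=3) = 3/32
  weight(X=4) = 1/8
Total weight = 11/96 + 3/32 + 1/8 = 1/3
P(X=2 | obs) = 11/96 / 1/3 = 11/32
P(X=3 | obs) = 3/32 / 1/3 = 9/32
P(X=4 | obs) = 1/8 / 1/3 = 3/8
argmax = 4

argmax_v P(X = v | obs) = 4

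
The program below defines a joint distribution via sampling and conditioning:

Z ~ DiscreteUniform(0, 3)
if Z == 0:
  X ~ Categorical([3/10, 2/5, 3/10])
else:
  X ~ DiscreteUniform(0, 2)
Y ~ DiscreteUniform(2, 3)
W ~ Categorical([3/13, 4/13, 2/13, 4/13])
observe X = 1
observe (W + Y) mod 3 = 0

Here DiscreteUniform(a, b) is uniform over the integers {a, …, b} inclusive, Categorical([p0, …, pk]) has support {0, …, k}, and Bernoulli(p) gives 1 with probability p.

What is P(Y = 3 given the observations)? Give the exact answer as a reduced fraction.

Enumerate traces; 12 have nonzero weight after conditioning:
  (Z=0, X=1, Y=2, W=1) weight 1/65
  (Z=0, X=1, Y=3, W=0) weight 3/260
  (Z=0, X=1, Y=3, W=3) weight 1/65
  (Z=1, X=1, Y=2, W=1) weight 1/78
  (Z=1, X=1, Y=3, W=0) weight 1/104
  (Z=1, X=1, Y=3, W=3) weight 1/78
  (Z=2, X=1, Y=2, W=1) weight 1/78
  (Z=2, X=1, Y=3, W=0) weight 1/104
  … 4 more
Group by Y:
  weight(Y=2) = 7/130
  weight(Y=3) = 49/520
Total weight = 7/130 + 49/520 = 77/520
P(Y=2 | obs) = 7/130 / 77/520 = 4/11
P(Y=3 | obs) = 49/520 / 77/520 = 7/11

P(Y = 3 | obs) = 7/11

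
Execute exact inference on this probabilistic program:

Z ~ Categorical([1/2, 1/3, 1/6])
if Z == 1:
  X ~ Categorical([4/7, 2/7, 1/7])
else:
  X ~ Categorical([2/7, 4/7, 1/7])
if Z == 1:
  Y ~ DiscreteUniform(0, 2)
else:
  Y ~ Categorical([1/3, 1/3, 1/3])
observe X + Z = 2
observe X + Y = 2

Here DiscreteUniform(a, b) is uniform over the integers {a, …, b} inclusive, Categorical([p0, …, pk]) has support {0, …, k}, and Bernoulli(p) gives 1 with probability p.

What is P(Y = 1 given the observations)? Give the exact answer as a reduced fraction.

P(Y = 1 | obs) = 4/9

Enumerate traces; 3 have nonzero weight after conditioning:
  (Z=0, X=2, Y=0) weight 1/42
  (Z=1, X=1, Y=1) weight 2/63
  (Z=2, X=0, Y=2) weight 1/63
Group by Y:
  weight(Y=0) = 1/42
  weight(Y=1) = 2/63
  weight(Y=2) = 1/63
Total weight = 1/42 + 2/63 + 1/63 = 1/14
P(Y=0 | obs) = 1/42 / 1/14 = 1/3
P(Y=1 | obs) = 2/63 / 1/14 = 4/9
P(Y=2 | obs) = 1/63 / 1/14 = 2/9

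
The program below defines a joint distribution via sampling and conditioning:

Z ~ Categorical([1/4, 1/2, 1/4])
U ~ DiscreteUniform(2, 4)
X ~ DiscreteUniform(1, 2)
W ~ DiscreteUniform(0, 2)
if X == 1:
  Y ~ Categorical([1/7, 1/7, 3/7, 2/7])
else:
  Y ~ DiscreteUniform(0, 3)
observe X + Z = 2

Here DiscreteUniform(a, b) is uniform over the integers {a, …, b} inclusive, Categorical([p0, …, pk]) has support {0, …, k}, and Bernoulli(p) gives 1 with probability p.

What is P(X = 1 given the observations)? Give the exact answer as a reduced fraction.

P(X = 1 | obs) = 2/3

Enumerate traces; 72 have nonzero weight after conditioning:
  (Z=0, U=2, X=2, W=0, Y=0) weight 1/288
  (Z=0, U=2, X=2, W=0, Y=1) weight 1/288
  (Z=0, U=2, X=2, W=0, Y=2) weight 1/288
  (Z=0, U=2, X=2, W=0, Y=3) weight 1/288
  (Z=0, U=2, X=2, W=1, Y=0) weight 1/288
  (Z=0, U=2, X=2, W=1, Y=1) weight 1/288
  (Z=0, U=2, X=2, W=1, Y=2) weight 1/288
  (Z=0, U=2, X=2, W=1, Y=3) weight 1/288
  (Z=1, U=2, X=1, W=0, Y=0) weight 1/252
  … 63 more
Group by X:
  weight(X=1) = 1/4
  weight(X=2) = 1/8
Total weight = 1/4 + 1/8 = 3/8
P(X=1 | obs) = 1/4 / 3/8 = 2/3
P(X=2 | obs) = 1/8 / 3/8 = 1/3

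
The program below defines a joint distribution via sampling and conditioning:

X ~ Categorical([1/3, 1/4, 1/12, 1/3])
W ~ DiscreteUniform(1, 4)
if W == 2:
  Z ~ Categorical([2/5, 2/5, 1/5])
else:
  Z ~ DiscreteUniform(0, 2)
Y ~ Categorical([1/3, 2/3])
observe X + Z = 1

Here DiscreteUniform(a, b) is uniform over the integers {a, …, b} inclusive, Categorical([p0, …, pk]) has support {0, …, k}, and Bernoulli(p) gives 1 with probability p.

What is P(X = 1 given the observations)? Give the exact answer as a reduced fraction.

P(X = 1 | obs) = 3/7

Enumerate traces; 16 have nonzero weight after conditioning:
  (X=0, W=1, Z=1, Y=0) weight 1/108
  (X=0, W=1, Z=1, Y=1) weight 1/54
  (X=0, W=2, Z=1, Y=0) weight 1/90
  (X=0, W=2, Z=1, Y=1) weight 1/45
  (X=0, W=3, Z=1, Y=0) weight 1/108
  (X=0, W=3, Z=1, Y=1) weight 1/54
  (X=0, W=4, Z=1, Y=0) weight 1/108
  (X=0, W=4, Z=1, Y=1) weight 1/54
  (X=1, W=1, Z=0, Y=0) weight 1/144
  … 7 more
Group by X:
  weight(X=0) = 7/60
  weight(X=1) = 7/80
Total weight = 7/60 + 7/80 = 49/240
P(X=0 | obs) = 7/60 / 49/240 = 4/7
P(X=1 | obs) = 7/80 / 49/240 = 3/7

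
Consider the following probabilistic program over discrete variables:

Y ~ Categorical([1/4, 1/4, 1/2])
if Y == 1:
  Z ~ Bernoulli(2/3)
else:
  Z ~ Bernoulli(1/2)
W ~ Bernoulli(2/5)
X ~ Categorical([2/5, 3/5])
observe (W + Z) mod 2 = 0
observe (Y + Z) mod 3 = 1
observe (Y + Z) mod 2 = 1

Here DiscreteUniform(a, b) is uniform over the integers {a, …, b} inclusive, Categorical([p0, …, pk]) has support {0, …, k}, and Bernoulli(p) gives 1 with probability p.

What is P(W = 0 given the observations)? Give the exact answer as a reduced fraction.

Enumerate traces; 4 have nonzero weight after conditioning:
  (Y=0, Z=1, W=1, X=0) weight 1/50
  (Y=0, Z=1, W=1, X=1) weight 3/100
  (Y=1, Z=0, W=0, X=0) weight 1/50
  (Y=1, Z=0, W=0, X=1) weight 3/100
Group by W:
  weight(W=0) = 1/20
  weight(W=1) = 1/20
Total weight = 1/20 + 1/20 = 1/10
P(W=0 | obs) = 1/20 / 1/10 = 1/2
P(W=1 | obs) = 1/20 / 1/10 = 1/2

P(W = 0 | obs) = 1/2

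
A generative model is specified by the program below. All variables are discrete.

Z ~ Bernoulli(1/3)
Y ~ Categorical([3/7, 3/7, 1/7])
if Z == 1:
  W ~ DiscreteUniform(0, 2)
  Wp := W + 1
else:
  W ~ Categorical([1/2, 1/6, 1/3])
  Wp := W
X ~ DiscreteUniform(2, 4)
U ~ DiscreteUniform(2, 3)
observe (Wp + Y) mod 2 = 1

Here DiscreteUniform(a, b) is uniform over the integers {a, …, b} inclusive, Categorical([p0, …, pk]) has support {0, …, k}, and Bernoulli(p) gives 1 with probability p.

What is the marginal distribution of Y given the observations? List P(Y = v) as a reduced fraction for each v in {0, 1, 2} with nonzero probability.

P(Y=0) = 3/10, P(Y=1) = 3/5, P(Y=2) = 1/10

Enumerate traces; 54 have nonzero weight after conditioning:
  (Z=0, Y=0, W=1, X=2, U=2) weight 1/126
  (Z=0, Y=0, W=1, X=2, U=3) weight 1/126
  (Z=0, Y=0, W=1, X=3, U=2) weight 1/126
  (Z=0, Y=0, W=1, X=3, U=3) weight 1/126
  (Z=0, Y=0, W=1, X=4, U=2) weight 1/126
  (Z=0, Y=0, W=1, X=4, U=3) weight 1/126
  (Z=0, Y=1, W=0, X=2, U=2) weight 1/42
  (Z=0, Y=1, W=0, X=2, U=3) weight 1/42
  (Z=0, Y=2, W=1, X=2, U=2) weight 1/378
  … 45 more
Group by Y:
  weight(Y=0) = 1/7
  weight(Y=1) = 2/7
  weight(Y=2) = 1/21
Total weight = 1/7 + 2/7 + 1/21 = 10/21
P(Y=0 | obs) = 1/7 / 10/21 = 3/10
P(Y=1 | obs) = 2/7 / 10/21 = 3/5
P(Y=2 | obs) = 1/21 / 10/21 = 1/10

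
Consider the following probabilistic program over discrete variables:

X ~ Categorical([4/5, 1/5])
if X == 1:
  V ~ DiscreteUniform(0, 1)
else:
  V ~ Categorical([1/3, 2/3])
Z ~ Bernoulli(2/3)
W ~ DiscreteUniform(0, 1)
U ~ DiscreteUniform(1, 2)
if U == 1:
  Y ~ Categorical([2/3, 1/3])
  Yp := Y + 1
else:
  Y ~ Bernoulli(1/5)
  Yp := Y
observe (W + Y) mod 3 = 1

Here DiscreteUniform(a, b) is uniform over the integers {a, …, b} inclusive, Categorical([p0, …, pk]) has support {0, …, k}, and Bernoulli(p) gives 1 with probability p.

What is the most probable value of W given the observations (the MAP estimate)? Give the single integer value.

Enumerate traces; 32 have nonzero weight after conditioning:
  (X=0, V=0, Z=0, W=0, U=1, Y=1) weight 1/135
  (X=0, V=0, Z=0, W=0, U=2, Y=1) weight 1/225
  (X=0, V=0, Z=0, W=1, U=1, Y=0) weight 2/135
  (X=0, V=0, Z=0, W=1, U=2, Y=0) weight 4/225
  (X=0, V=0, Z=1, W=0, U=1, Y=1) weight 2/135
  (X=0, V=0, Z=1, W=0, U=2, Y=1) weight 2/225
  (X=0, V=0, Z=1, W=1, U=1, Y=0) weight 4/135
  (X=0, V=0, Z=1, W=1, U=2, Y=0) weight 8/225
  … 24 more
Group by W:
  weight(W=0) = 2/15
  weight(W=1) = 11/30
Total weight = 2/15 + 11/30 = 1/2
P(W=0 | obs) = 2/15 / 1/2 = 4/15
P(W=1 | obs) = 11/30 / 1/2 = 11/15
argmax = 1

argmax_v P(W = v | obs) = 1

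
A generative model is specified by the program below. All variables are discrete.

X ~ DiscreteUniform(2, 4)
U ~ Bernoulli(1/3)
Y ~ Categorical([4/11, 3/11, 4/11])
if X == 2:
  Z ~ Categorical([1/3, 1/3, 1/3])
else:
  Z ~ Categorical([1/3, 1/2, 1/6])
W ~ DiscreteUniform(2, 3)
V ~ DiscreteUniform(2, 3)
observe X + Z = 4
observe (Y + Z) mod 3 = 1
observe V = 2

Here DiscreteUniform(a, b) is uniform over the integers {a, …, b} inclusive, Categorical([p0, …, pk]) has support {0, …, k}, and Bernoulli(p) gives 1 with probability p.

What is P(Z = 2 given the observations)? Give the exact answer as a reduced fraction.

Enumerate traces; 12 have nonzero weight after conditioning:
  (X=2, U=0, Y=2, Z=2, W=2, V=2) weight 2/297
  (X=2, U=0, Y=2, Z=2, W=3, V=2) weight 2/297
  (X=2, U=1, Y=2, Z=2, W=2, V=2) weight 1/297
  (X=2, U=1, Y=2, Z=2, W=3, V=2) weight 1/297
  (X=3, U=0, Y=0, Z=1, W=2, V=2) weight 1/99
  (X=3, U=0, Y=0, Z=1, W=3, V=2) weight 1/99
  (X=3, U=1, Y=0, Z=1, W=2, V=2) weight 1/198
  (X=3, U=1, Y=0, Z=1, W=3, V=2) weight 1/198
  (X=4, U=0, Y=1, Z=0, W=2, V=2) weight 1/198
  … 3 more
Group by Z:
  weight(Z=0) = 1/66
  weight(Z=1) = 1/33
  weight(Z=2) = 2/99
Total weight = 1/66 + 1/33 + 2/99 = 13/198
P(Z=0 | obs) = 1/66 / 13/198 = 3/13
P(Z=1 | obs) = 1/33 / 13/198 = 6/13
P(Z=2 | obs) = 2/99 / 13/198 = 4/13

P(Z = 2 | obs) = 4/13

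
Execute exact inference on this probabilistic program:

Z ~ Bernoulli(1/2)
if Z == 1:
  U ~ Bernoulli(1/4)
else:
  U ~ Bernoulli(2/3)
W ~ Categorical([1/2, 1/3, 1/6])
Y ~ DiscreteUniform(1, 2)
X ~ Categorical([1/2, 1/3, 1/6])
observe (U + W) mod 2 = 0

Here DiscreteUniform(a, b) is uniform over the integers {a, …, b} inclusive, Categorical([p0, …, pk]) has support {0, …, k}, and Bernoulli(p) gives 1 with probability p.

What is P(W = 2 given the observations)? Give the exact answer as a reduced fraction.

P(W = 2 | obs) = 13/74

Enumerate traces; 36 have nonzero weight after conditioning:
  (Z=0, U=0, W=0, Y=1, X=0) weight 1/48
  (Z=0, U=0, W=0, Y=1, X=1) weight 1/72
  (Z=0, U=0, W=0, Y=1, X=2) weight 1/144
  (Z=0, U=0, W=0, Y=2, X=0) weight 1/48
  (Z=0, U=0, W=0, Y=2, X=1) weight 1/72
  (Z=0, U=0, W=0, Y=2, X=2) weight 1/144
  (Z=0, U=0, W=2, Y=1, X=0) weight 1/144
  (Z=0, U=0, W=2, Y=1, X=1) weight 1/216
  (Z=0, U=1, W=1, Y=1, X=0) weight 1/36
  … 27 more
Group by W:
  weight(W=0) = 13/48
  weight(W=1) = 11/72
  weight(W=2) = 13/144
Total weight = 13/48 + 11/72 + 13/144 = 37/72
P(W=0 | obs) = 13/48 / 37/72 = 39/74
P(W=1 | obs) = 11/72 / 37/72 = 11/37
P(W=2 | obs) = 13/144 / 37/72 = 13/74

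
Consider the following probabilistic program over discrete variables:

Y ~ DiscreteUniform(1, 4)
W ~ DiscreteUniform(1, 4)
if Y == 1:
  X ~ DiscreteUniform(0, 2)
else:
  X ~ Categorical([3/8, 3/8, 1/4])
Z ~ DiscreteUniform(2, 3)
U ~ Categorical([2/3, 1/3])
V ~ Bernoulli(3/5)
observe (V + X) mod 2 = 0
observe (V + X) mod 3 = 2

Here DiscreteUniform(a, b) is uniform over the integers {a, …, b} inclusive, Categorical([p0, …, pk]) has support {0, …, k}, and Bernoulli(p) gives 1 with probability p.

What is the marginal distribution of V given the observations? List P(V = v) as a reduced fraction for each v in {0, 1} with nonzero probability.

P(V=0) = 52/157, P(V=1) = 105/157

Enumerate traces; 128 have nonzero weight after conditioning:
  (Y=1, W=1, X=1, Z=2, U=0, V=1) weight 1/240
  (Y=1, W=1, X=1, Z=2, U=1, V=1) weight 1/480
  (Y=1, W=1, X=1, Z=3, U=0, V=1) weight 1/240
  (Y=1, W=1, X=1, Z=3, U=1, V=1) weight 1/480
  (Y=1, W=1, X=2, Z=2, U=0, V=0) weight 1/360
  (Y=1, W=1, X=2, Z=2, U=1, V=0) weight 1/720
  (Y=1, W=1, X=2, Z=3, U=0, V=0) weight 1/360
  (Y=1, W=1, X=2, Z=3, U=1, V=0) weight 1/720
  … 120 more
Group by V:
  weight(V=0) = 13/120
  weight(V=1) = 7/32
Total weight = 13/120 + 7/32 = 157/480
P(V=0 | obs) = 13/120 / 157/480 = 52/157
P(V=1 | obs) = 7/32 / 157/480 = 105/157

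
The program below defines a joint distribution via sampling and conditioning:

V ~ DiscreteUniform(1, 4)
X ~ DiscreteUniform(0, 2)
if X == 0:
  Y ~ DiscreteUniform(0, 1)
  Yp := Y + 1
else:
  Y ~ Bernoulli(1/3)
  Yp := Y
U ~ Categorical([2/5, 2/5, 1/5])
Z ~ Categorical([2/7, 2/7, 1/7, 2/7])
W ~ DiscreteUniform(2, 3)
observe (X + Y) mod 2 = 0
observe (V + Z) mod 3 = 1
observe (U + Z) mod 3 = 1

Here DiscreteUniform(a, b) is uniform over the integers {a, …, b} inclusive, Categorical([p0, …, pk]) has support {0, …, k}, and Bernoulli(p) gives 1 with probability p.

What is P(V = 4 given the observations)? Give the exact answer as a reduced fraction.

Enumerate traces; 36 have nonzero weight after conditioning:
  (V=1, X=0, Y=0, U=1, Z=0, W=2) weight 1/420
  (V=1, X=0, Y=0, U=1, Z=0, W=3) weight 1/420
  (V=1, X=0, Y=0, U=1, Z=3, W=2) weight 1/420
  (V=1, X=0, Y=0, U=1, Z=3, W=3) weight 1/420
  (V=1, X=1, Y=1, U=1, Z=0, W=2) weight 1/630
  (V=1, X=1, Y=1, U=1, Z=0, W=3) weight 1/630
  (V=1, X=1, Y=1, U=1, Z=3, W=2) weight 1/630
  (V=1, X=1, Y=1, U=1, Z=3, W=3) weight 1/630
  (V=2, X=0, Y=0, U=2, Z=2, W=2) weight 1/1680
  (V=3, X=0, Y=0, U=0, Z=1, W=2) weight 1/420
  … 26 more
Group by V:
  weight(V=1) = 1/35
  weight(V=2) = 1/280
  weight(V=3) = 1/70
  weight(V=4) = 1/35
Total weight = 1/35 + 1/280 + 1/70 + 1/35 = 3/40
P(V=1 | obs) = 1/35 / 3/40 = 8/21
P(V=2 | obs) = 1/280 / 3/40 = 1/21
P(V=3 | obs) = 1/70 / 3/40 = 4/21
P(V=4 | obs) = 1/35 / 3/40 = 8/21

P(V = 4 | obs) = 8/21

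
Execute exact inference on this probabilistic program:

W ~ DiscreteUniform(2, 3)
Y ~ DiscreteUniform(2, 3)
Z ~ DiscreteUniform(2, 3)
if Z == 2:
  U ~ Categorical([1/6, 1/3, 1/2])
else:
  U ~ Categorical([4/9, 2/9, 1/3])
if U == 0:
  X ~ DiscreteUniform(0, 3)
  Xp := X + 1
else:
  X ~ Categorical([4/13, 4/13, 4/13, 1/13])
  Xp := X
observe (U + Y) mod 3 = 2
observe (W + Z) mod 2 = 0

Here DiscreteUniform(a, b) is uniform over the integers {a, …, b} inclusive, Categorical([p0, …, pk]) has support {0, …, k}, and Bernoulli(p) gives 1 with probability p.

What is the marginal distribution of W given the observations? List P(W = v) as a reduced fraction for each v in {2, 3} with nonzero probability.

P(W=2) = 6/13, P(W=3) = 7/13

Enumerate traces; 16 have nonzero weight after conditioning:
  (W=2, Y=2, Z=2, U=0, X=0) weight 1/192
  (W=2, Y=2, Z=2, U=0, X=1) weight 1/192
  (W=2, Y=2, Z=2, U=0, X=2) weight 1/192
  (W=2, Y=2, Z=2, U=0, X=3) weight 1/192
  (W=2, Y=3, Z=2, U=2, X=0) weight 1/52
  (W=2, Y=3, Z=2, U=2, X=1) weight 1/52
  (W=2, Y=3, Z=2, U=2, X=2) weight 1/52
  (W=2, Y=3, Z=2, U=2, X=3) weight 1/208
  (W=3, Y=2, Z=3, U=0, X=0) weight 1/72
  … 7 more
Group by W:
  weight(W=2) = 1/12
  weight(W=3) = 7/72
Total weight = 1/12 + 7/72 = 13/72
P(W=2 | obs) = 1/12 / 13/72 = 6/13
P(W=3 | obs) = 7/72 / 13/72 = 7/13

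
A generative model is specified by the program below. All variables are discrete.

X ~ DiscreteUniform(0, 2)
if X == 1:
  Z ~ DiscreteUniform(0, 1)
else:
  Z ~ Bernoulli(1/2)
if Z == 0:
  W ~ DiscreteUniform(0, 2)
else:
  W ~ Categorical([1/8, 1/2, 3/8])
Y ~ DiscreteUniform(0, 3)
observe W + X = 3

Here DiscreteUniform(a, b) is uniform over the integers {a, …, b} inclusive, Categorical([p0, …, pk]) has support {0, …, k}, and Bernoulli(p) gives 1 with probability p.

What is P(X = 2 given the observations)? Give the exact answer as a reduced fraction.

P(X = 2 | obs) = 20/37

Enumerate traces; 16 have nonzero weight after conditioning:
  (X=1, Z=0, W=2, Y=0) weight 1/72
  (X=1, Z=0, W=2, Y=1) weight 1/72
  (X=1, Z=0, W=2, Y=2) weight 1/72
  (X=1, Z=0, W=2, Y=3) weight 1/72
  (X=1, Z=1, W=2, Y=0) weight 1/64
  (X=1, Z=1, W=2, Y=1) weight 1/64
  (X=1, Z=1, W=2, Y=2) weight 1/64
  (X=1, Z=1, W=2, Y=3) weight 1/64
  (X=2, Z=0, W=1, Y=0) weight 1/72
  … 7 more
Group by X:
  weight(X=1) = 17/144
  weight(X=2) = 5/36
Total weight = 17/144 + 5/36 = 37/144
P(X=1 | obs) = 17/144 / 37/144 = 17/37
P(X=2 | obs) = 5/36 / 37/144 = 20/37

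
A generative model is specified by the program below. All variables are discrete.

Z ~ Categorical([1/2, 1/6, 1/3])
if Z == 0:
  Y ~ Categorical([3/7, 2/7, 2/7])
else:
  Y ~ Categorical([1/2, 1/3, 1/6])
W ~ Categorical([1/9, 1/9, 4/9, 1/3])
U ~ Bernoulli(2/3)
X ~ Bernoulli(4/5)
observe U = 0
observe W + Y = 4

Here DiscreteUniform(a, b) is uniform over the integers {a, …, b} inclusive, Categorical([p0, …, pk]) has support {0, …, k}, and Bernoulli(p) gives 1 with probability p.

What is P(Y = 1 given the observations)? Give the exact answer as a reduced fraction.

P(Y = 1 | obs) = 39/77

Enumerate traces; 12 have nonzero weight after conditioning:
  (Z=0, Y=1, W=3, U=0, X=0) weight 1/315
  (Z=0, Y=1, W=3, U=0, X=1) weight 4/315
  (Z=0, Y=2, W=2, U=0, X=0) weight 4/945
  (Z=0, Y=2, W=2, U=0, X=1) weight 16/945
  (Z=1, Y=1, W=3, U=0, X=0) weight 1/810
  (Z=1, Y=1, W=3, U=0, X=1) weight 2/405
  (Z=1, Y=2, W=2, U=0, X=0) weight 1/1215
  (Z=1, Y=2, W=2, U=0, X=1) weight 4/1215
  … 4 more
Group by Y:
  weight(Y=1) = 13/378
  weight(Y=2) = 19/567
Total weight = 13/378 + 19/567 = 11/162
P(Y=1 | obs) = 13/378 / 11/162 = 39/77
P(Y=2 | obs) = 19/567 / 11/162 = 38/77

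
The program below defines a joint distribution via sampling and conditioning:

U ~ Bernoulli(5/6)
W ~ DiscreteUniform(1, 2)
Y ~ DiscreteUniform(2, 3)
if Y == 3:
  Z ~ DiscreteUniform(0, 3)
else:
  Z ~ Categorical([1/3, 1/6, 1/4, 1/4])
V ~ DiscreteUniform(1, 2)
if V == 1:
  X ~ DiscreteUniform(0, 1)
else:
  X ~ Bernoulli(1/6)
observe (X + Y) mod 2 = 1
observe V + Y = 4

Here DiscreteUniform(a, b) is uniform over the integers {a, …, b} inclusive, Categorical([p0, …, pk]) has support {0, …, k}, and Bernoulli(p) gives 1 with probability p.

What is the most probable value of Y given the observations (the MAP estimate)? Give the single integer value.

Enumerate traces; 32 have nonzero weight after conditioning:
  (U=0, W=1, Y=2, Z=0, V=2, X=1) weight 1/864
  (U=0, W=1, Y=2, Z=1, V=2, X=1) weight 1/1728
  (U=0, W=1, Y=2, Z=2, V=2, X=1) weight 1/1152
  (U=0, W=1, Y=2, Z=3, V=2, X=1) weight 1/1152
  (U=0, W=1, Y=3, Z=0, V=1, X=0) weight 1/384
  (U=0, W=1, Y=3, Z=1, V=1, X=0) weight 1/384
  (U=0, W=1, Y=3, Z=2, V=1, X=0) weight 1/384
  (U=0, W=1, Y=3, Z=3, V=1, X=0) weight 1/384
  … 24 more
Group by Y:
  weight(Y=2) = 1/24
  weight(Y=3) = 1/8
Total weight = 1/24 + 1/8 = 1/6
P(Y=2 | obs) = 1/24 / 1/6 = 1/4
P(Y=3 | obs) = 1/8 / 1/6 = 3/4
argmax = 3

argmax_v P(Y = v | obs) = 3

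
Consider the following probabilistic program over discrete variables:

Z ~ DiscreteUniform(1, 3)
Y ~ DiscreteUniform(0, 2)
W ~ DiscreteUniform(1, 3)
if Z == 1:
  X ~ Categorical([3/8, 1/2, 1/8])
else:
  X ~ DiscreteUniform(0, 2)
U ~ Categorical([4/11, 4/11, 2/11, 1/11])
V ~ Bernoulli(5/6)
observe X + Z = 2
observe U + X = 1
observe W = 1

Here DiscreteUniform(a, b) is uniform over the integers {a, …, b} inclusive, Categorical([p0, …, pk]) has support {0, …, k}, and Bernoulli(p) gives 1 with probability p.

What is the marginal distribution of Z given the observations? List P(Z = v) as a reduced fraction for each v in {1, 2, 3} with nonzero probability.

P(Z=1) = 3/5, P(Z=2) = 2/5

Enumerate traces; 12 have nonzero weight after conditioning:
  (Z=1, Y=0, W=1, X=1, U=0, V=0) weight 1/891
  (Z=1, Y=0, W=1, X=1, U=0, V=1) weight 5/891
  (Z=1, Y=1, W=1, X=1, U=0, V=0) weight 1/891
  (Z=1, Y=1, W=1, X=1, U=0, V=1) weight 5/891
  (Z=1, Y=2, W=1, X=1, U=0, V=0) weight 1/891
  (Z=1, Y=2, W=1, X=1, U=0, V=1) weight 5/891
  (Z=2, Y=0, W=1, X=0, U=1, V=0) weight 2/2673
  (Z=2, Y=0, W=1, X=0, U=1, V=1) weight 10/2673
  … 4 more
Group by Z:
  weight(Z=1) = 2/99
  weight(Z=2) = 4/297
Total weight = 2/99 + 4/297 = 10/297
P(Z=1 | obs) = 2/99 / 10/297 = 3/5
P(Z=2 | obs) = 4/297 / 10/297 = 2/5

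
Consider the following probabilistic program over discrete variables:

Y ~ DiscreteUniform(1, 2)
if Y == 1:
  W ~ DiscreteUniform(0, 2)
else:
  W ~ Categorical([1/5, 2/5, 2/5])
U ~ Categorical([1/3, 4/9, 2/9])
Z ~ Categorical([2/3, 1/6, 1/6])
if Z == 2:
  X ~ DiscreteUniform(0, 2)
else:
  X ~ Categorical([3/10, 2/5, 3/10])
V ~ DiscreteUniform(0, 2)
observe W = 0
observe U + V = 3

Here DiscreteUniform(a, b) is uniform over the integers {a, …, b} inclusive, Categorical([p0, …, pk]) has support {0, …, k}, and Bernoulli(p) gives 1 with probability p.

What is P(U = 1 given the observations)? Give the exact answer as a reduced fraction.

P(U = 1 | obs) = 2/3

Enumerate traces; 36 have nonzero weight after conditioning:
  (Y=1, W=0, U=1, Z=0, X=0, V=2) weight 2/405
  (Y=1, W=0, U=1, Z=0, X=1, V=2) weight 8/1215
  (Y=1, W=0, U=1, Z=0, X=2, V=2) weight 2/405
  (Y=1, W=0, U=1, Z=1, X=0, V=2) weight 1/810
  (Y=1, W=0, U=1, Z=1, X=1, V=2) weight 2/1215
  (Y=1, W=0, U=1, Z=1, X=2, V=2) weight 1/810
  (Y=1, W=0, U=1, Z=2, X=0, V=2) weight 1/729
  (Y=1, W=0, U=1, Z=2, X=1, V=2) weight 1/729
  (Y=1, W=0, U=2, Z=0, X=0, V=1) weight 1/405
  … 27 more
Group by U:
  weight(U=1) = 16/405
  weight(U=2) = 8/405
Total weight = 16/405 + 8/405 = 8/135
P(U=1 | obs) = 16/405 / 8/135 = 2/3
P(U=2 | obs) = 8/405 / 8/135 = 1/3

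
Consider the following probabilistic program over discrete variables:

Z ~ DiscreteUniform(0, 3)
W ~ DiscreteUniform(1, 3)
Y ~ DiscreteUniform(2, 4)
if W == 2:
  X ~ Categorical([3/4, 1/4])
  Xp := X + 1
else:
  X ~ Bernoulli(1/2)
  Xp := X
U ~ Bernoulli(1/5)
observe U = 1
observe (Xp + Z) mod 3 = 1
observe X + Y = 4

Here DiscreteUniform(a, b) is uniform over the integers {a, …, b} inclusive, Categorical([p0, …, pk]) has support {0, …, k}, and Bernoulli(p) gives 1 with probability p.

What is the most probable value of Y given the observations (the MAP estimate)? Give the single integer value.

argmax_v P(Y = v | obs) = 4

Enumerate traces; 9 have nonzero weight after conditioning:
  (Z=0, W=1, Y=3, X=1, U=1) weight 1/360
  (Z=0, W=2, Y=4, X=0, U=1) weight 1/240
  (Z=0, W=3, Y=3, X=1, U=1) weight 1/360
  (Z=1, W=1, Y=4, X=0, U=1) weight 1/360
  (Z=1, W=3, Y=4, X=0, U=1) weight 1/360
  (Z=2, W=2, Y=3, X=1, U=1) weight 1/720
  (Z=3, W=1, Y=3, X=1, U=1) weight 1/360
  (Z=3, W=2, Y=4, X=0, U=1) weight 1/240
  … 1 more
Group by Y:
  weight(Y=3) = 1/80
  weight(Y=4) = 1/72
Total weight = 1/80 + 1/72 = 19/720
P(Y=3 | obs) = 1/80 / 19/720 = 9/19
P(Y=4 | obs) = 1/72 / 19/720 = 10/19
argmax = 4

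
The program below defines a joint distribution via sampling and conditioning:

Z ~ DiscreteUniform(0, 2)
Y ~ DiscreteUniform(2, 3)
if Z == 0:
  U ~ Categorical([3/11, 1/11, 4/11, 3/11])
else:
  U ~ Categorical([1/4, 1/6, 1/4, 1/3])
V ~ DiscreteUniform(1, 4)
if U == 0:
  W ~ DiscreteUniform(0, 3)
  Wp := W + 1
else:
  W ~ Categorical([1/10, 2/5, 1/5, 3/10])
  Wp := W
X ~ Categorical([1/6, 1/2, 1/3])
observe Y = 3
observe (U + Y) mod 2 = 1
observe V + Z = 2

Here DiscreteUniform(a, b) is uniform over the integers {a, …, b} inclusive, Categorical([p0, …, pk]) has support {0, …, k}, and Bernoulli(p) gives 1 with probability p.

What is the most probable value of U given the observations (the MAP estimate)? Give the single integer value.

argmax_v P(U = v | obs) = 2

Enumerate traces; 48 have nonzero weight after conditioning:
  (Z=0, Y=3, U=0, V=2, W=0, X=0) weight 1/2112
  (Z=0, Y=3, U=0, V=2, W=0, X=1) weight 1/704
  (Z=0, Y=3, U=0, V=2, W=0, X=2) weight 1/1056
  (Z=0, Y=3, U=0, V=2, W=1, X=0) weight 1/2112
  (Z=0, Y=3, U=0, V=2, W=1, X=1) weight 1/704
  (Z=0, Y=3, U=0, V=2, W=1, X=2) weight 1/1056
  (Z=0, Y=3, U=0, V=2, W=2, X=0) weight 1/2112
  (Z=0, Y=3, U=0, V=2, W=2, X=1) weight 1/704
  (Z=0, Y=3, U=2, V=2, W=0, X=0) weight 1/3960
  … 39 more
Group by U:
  weight(U=0) = 23/1056
  weight(U=2) = 9/352
Total weight = 23/1056 + 9/352 = 25/528
P(U=0 | obs) = 23/1056 / 25/528 = 23/50
P(U=2 | obs) = 9/352 / 25/528 = 27/50
argmax = 2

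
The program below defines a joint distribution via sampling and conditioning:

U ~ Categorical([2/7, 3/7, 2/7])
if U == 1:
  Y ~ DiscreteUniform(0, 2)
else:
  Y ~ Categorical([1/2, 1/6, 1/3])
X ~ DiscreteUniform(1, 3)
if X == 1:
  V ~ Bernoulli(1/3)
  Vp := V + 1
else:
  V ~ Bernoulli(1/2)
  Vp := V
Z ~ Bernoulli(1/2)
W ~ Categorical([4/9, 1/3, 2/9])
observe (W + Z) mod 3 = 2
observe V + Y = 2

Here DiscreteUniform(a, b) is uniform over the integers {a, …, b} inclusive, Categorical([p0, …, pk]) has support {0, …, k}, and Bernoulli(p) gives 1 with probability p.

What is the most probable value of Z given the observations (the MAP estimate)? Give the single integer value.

argmax_v P(Z = v | obs) = 1

Enumerate traces; 36 have nonzero weight after conditioning:
  (U=0, Y=1, X=1, V=1, Z=0, W=2) weight 1/1701
  (U=0, Y=1, X=1, V=1, Z=1, W=1) weight 1/1134
  (U=0, Y=1, X=2, V=1, Z=0, W=2) weight 1/1134
  (U=0, Y=1, X=2, V=1, Z=1, W=1) weight 1/756
  (U=0, Y=1, X=3, V=1, Z=0, W=2) weight 1/1134
  (U=0, Y=1, X=3, V=1, Z=1, W=1) weight 1/756
  (U=0, Y=2, X=1, V=0, Z=0, W=2) weight 4/1701
  (U=0, Y=2, X=1, V=0, Z=1, W=1) weight 2/567
  … 28 more
Group by Z:
  weight(Z=0) = 55/1701
  weight(Z=1) = 55/1134
Total weight = 55/1701 + 55/1134 = 275/3402
P(Z=0 | obs) = 55/1701 / 275/3402 = 2/5
P(Z=1 | obs) = 55/1134 / 275/3402 = 3/5
argmax = 1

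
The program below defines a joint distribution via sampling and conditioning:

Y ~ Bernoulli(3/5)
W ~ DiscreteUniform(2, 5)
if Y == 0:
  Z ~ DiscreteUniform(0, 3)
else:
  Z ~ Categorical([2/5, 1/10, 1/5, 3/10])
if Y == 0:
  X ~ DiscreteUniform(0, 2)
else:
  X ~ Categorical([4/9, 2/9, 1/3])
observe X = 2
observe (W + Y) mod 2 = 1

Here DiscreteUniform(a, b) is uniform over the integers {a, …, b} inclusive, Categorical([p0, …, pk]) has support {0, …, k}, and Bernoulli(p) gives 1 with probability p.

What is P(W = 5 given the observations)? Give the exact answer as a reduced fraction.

Enumerate traces; 16 have nonzero weight after conditioning:
  (Y=0, W=3, Z=0, X=2) weight 1/120
  (Y=0, W=3, Z=1, X=2) weight 1/120
  (Y=0, W=3, Z=2, X=2) weight 1/120
  (Y=0, W=3, Z=3, X=2) weight 1/120
  (Y=0, W=5, Z=0, X=2) weight 1/120
  (Y=0, W=5, Z=1, X=2) weight 1/120
  (Y=0, W=5, Z=2, X=2) weight 1/120
  (Y=0, W=5, Z=3, X=2) weight 1/120
  (Y=1, W=2, Z=0, X=2) weight 1/50
  (Y=1, W=4, Z=0, X=2) weight 1/50
  … 6 more
Group by W:
  weight(W=2) = 1/20
  weight(W=3) = 1/30
  weight(W=4) = 1/20
  weight(W=5) = 1/30
Total weight = 1/20 + 1/30 + 1/20 + 1/30 = 1/6
P(W=2 | obs) = 1/20 / 1/6 = 3/10
P(W=3 | obs) = 1/30 / 1/6 = 1/5
P(W=4 | obs) = 1/20 / 1/6 = 3/10
P(W=5 | obs) = 1/30 / 1/6 = 1/5

P(W = 5 | obs) = 1/5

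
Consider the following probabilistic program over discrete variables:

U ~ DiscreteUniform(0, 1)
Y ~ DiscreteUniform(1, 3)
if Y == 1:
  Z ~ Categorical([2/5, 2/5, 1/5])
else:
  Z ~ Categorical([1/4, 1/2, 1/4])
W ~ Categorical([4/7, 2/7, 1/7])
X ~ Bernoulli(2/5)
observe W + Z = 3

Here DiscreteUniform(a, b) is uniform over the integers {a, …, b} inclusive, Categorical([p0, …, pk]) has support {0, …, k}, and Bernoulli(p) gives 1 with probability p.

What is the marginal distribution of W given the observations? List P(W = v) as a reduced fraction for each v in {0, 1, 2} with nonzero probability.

P(W=1) = 1/2, P(W=2) = 1/2

Enumerate traces; 24 have nonzero weight after conditioning:
  (U=0, Y=1, Z=1, W=2, X=0) weight 1/175
  (U=0, Y=1, Z=1, W=2, X=1) weight 2/525
  (U=0, Y=1, Z=2, W=1, X=0) weight 1/175
  (U=0, Y=1, Z=2, W=1, X=1) weight 2/525
  (U=0, Y=2, Z=1, W=2, X=0) weight 1/140
  (U=0, Y=2, Z=1, W=2, X=1) weight 1/210
  (U=0, Y=2, Z=2, W=1, X=0) weight 1/140
  (U=0, Y=2, Z=2, W=1, X=1) weight 1/210
  … 16 more
Group by W:
  weight(W=1) = 1/15
  weight(W=2) = 1/15
Total weight = 1/15 + 1/15 = 2/15
P(W=1 | obs) = 1/15 / 2/15 = 1/2
P(W=2 | obs) = 1/15 / 2/15 = 1/2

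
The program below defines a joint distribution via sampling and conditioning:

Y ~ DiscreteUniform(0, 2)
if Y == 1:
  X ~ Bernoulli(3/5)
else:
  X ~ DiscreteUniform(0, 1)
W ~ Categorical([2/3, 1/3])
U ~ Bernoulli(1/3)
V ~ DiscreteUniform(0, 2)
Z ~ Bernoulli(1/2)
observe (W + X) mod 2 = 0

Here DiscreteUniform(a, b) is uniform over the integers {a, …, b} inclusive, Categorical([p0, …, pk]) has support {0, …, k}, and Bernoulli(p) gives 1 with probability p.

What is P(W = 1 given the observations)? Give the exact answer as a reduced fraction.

P(W = 1 | obs) = 4/11

Enumerate traces; 72 have nonzero weight after conditioning:
  (Y=0, X=0, W=0, U=0, V=0, Z=0) weight 1/81
  (Y=0, X=0, W=0, U=0, V=0, Z=1) weight 1/81
  (Y=0, X=0, W=0, U=0, V=1, Z=0) weight 1/81
  (Y=0, X=0, W=0, U=0, V=1, Z=1) weight 1/81
  (Y=0, X=0, W=0, U=0, V=2, Z=0) weight 1/81
  (Y=0, X=0, W=0, U=0, V=2, Z=1) weight 1/81
  (Y=0, X=0, W=0, U=1, V=0, Z=0) weight 1/162
  (Y=0, X=0, W=0, U=1, V=0, Z=1) weight 1/162
  (Y=0, X=1, W=1, U=0, V=0, Z=0) weight 1/162
  … 63 more
Group by W:
  weight(W=0) = 14/45
  weight(W=1) = 8/45
Total weight = 14/45 + 8/45 = 22/45
P(W=0 | obs) = 14/45 / 22/45 = 7/11
P(W=1 | obs) = 8/45 / 22/45 = 4/11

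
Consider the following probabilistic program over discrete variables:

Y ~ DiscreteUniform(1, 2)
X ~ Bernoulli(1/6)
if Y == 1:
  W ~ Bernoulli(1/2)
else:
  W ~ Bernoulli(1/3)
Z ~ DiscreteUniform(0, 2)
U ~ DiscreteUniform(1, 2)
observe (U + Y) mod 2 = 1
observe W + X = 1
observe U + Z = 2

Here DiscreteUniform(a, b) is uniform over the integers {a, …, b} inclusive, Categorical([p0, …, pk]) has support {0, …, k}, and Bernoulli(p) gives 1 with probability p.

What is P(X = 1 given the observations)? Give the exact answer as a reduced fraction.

P(X = 1 | obs) = 7/32

Enumerate traces; 4 have nonzero weight after conditioning:
  (Y=1, X=0, W=1, Z=0, U=2) weight 5/144
  (Y=1, X=1, W=0, Z=0, U=2) weight 1/144
  (Y=2, X=0, W=1, Z=1, U=1) weight 5/216
  (Y=2, X=1, W=0, Z=1, U=1) weight 1/108
Group by X:
  weight(X=0) = 25/432
  weight(X=1) = 7/432
Total weight = 25/432 + 7/432 = 2/27
P(X=0 | obs) = 25/432 / 2/27 = 25/32
P(X=1 | obs) = 7/432 / 2/27 = 7/32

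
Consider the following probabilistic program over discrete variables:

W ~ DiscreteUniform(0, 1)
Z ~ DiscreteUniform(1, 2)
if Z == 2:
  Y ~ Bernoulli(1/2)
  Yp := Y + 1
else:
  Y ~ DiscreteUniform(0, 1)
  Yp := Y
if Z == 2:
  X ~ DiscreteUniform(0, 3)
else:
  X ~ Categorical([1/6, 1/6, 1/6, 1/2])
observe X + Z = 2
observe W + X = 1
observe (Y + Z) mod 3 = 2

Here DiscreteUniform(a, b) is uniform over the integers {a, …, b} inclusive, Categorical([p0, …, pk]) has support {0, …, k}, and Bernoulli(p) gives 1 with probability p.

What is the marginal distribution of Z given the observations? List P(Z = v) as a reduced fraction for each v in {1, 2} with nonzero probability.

Enumerate traces; 2 have nonzero weight after conditioning:
  (W=0, Z=1, Y=1, X=1) weight 1/48
  (W=1, Z=2, Y=0, X=0) weight 1/32
Group by Z:
  weight(Z=1) = 1/48
  weight(Z=2) = 1/32
Total weight = 1/48 + 1/32 = 5/96
P(Z=1 | obs) = 1/48 / 5/96 = 2/5
P(Z=2 | obs) = 1/32 / 5/96 = 3/5

P(Z=1) = 2/5, P(Z=2) = 3/5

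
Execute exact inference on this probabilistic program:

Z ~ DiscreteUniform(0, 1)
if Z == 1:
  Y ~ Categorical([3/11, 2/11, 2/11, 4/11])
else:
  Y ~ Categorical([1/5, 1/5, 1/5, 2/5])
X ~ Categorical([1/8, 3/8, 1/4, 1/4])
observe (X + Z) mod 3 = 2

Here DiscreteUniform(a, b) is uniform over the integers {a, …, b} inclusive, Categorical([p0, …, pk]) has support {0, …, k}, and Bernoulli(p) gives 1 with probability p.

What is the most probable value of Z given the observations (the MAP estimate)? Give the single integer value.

Enumerate traces; 8 have nonzero weight after conditioning:
  (Z=0, Y=0, X=2) weight 1/40
  (Z=0, Y=1, X=2) weight 1/40
  (Z=0, Y=2, X=2) weight 1/40
  (Z=0, Y=3, X=2) weight 1/20
  (Z=1, Y=0, X=1) weight 9/176
  (Z=1, Y=1, X=1) weight 3/88
  (Z=1, Y=2, X=1) weight 3/88
  (Z=1, Y=3, X=1) weight 3/44
Group by Z:
  weight(Z=0) = 1/8
  weight(Z=1) = 3/16
Total weight = 1/8 + 3/16 = 5/16
P(Z=0 | obs) = 1/8 / 5/16 = 2/5
P(Z=1 | obs) = 3/16 / 5/16 = 3/5
argmax = 1

argmax_v P(Z = v | obs) = 1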